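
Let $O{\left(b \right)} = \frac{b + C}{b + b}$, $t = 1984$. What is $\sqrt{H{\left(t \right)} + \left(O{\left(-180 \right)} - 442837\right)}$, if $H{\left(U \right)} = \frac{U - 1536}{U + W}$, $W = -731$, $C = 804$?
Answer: $\frac{i \sqrt{3192521489715}}{2685} \approx 665.46 i$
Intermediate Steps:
$O{\left(b \right)} = \frac{804 + b}{2 b}$ ($O{\left(b \right)} = \frac{b + 804}{b + b} = \frac{804 + b}{2 b}$)
$H{\left(U \right)} = \frac{-1536 + U}{-731 + U}$ ($H{\left(U \right)} = \frac{U - 1536}{U - 731} = \frac{-1536 + U}{-731 + U}$)
$\sqrt{H{\left(t \right)} + \left(O{\left(-180 \right)} - 442837\right)} = \sqrt{\frac{-1536 + 1984}{-731 + 1984} - \left(442837 - \frac{804 - 180}{2 \left(-180\right)}\right)} = \sqrt{\frac{1}{1253} \cdot 448 - \left(442837 + \frac{1}{360} \cdot 624\right)} = \sqrt{\frac{1}{1253} \cdot 448 - \frac{6642581}{15}} = \sqrt{\frac{64}{179} - \frac{6642581}{15}} = \sqrt{- \frac{1189021039}{2685}} = \frac{i \sqrt{3192521489715}}{2685}$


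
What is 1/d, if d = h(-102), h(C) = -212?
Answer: -1/212 ≈ -0.0047170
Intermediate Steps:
d = -212
1/d = 1/(-212) = -1/212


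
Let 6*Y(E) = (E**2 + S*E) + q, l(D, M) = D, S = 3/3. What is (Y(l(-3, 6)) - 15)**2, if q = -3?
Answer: 841/4 ≈ 210.25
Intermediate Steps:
S = 1 (S = 3*(1/3) = 1)
Y(E) = -1/2 + E/6 + E**2/6 (Y(E) = ((E**2 + 1*E) - 3)/6 = ((E**2 + E) - 3)/6 = ((E + E**2) - 3)/6 = (-3 + E + E**2)/6 = -1/2 + E/6 + E**2/6)
(Y(l(-3, 6)) - 15)**2 = ((-1/2 + (1/6)*(-3) + (1/6)*(-3)**2) - 15)**2 = ((-1/2 - 1/2 + (1/6)*9) - 15)**2 = ((-1/2 - 1/2 + 3/2) - 15)**2 = (1/2 - 15)**2 = (-29/2)**2 = 841/4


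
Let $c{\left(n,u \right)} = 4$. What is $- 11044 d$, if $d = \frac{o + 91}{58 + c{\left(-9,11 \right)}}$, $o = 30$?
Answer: $- \frac{668162}{31} \approx -21554.0$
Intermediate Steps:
$d = \frac{121}{62}$ ($d = \frac{30 + 91}{58 + 4} = \frac{121}{62} \approx 1.9516$)
$- 11044 d = \left(-11044\right) \frac{121}{62} = - \frac{668162}{31}$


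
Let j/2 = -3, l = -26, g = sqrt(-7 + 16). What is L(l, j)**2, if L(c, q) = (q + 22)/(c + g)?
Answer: 256/529 ≈ 0.48393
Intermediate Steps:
g = 3 (g = sqrt(9) = 3)
j = -6 (j = 2*(-3) = -6)
L(c, q) = (22 + q)/(3 + c) (L(c, q) = (q + 22)/(c + 3) = (22 + q)/(3 + c))
L(l, j)**2 = ((22 - 6)/(3 - 26))**2 = (16/(-23))**2 = (-1/23*16)**2 = (-16/23)**2 = 256/529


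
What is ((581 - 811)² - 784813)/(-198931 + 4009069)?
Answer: -243971/1270046 ≈ -0.19210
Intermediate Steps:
((581 - 811)² - 784813)/(-198931 + 4009069) = ((-230)² - 784813)/3810138 = (52900 - 784813)*(1/3810138) = -731913*1/3810138 = -243971/1270046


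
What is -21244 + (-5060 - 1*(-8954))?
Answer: -17350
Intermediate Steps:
-21244 + (-5060 - 1*(-8954)) = -21244 + (-5060 + 8954) = -21244 + 3894 = -17350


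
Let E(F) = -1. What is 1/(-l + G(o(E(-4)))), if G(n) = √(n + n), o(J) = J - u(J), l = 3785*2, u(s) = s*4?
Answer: -3785/28652447 - √6/57304894 ≈ -0.00013214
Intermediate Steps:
u(s) = 4*s
l = 7570
o(J) = -3*J (o(J) = J - 4*J = -3*J)
G(n) = √2*√n (G(n) = √(2*n) = √2*√n)
1/(-l + G(o(E(-4)))) = 1/(-1*7570 + √2*√(-3*(-1))) = 1/(-7570 + √2*√3) = 1/(-7570 + √6)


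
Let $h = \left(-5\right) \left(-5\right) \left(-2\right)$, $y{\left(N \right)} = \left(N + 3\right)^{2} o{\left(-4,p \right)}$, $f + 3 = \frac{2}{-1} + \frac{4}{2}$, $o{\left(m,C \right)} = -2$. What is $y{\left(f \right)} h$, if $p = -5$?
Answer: $0$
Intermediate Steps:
$f = -3$ ($f = -3 + \left(\frac{2}{-1} + \frac{4}{2}\right) = -3 + \left(2 \left(-1\right) + 4 \cdot \frac{1}{2}\right) = -3 + \left(-2 + 2\right) = -3 + 0 = -3$)
$y{\left(N \right)} = - 2 \left(3 + N\right)^{2}$ ($y{\left(N \right)} = \left(N + 3\right)^{2} \left(-2\right) = \left(3 + N\right)^{2} \left(-2\right) = - 2 \left(3 + N\right)^{2}$)
$h = -50$ ($h = 25 \left(-2\right) = -50$)
$y{\left(f \right)} h = - 2 \left(3 - 3\right)^{2} \left(-50\right) = - 2 \cdot 0^{2} \left(-50\right) = \left(-2\right) 0 \left(-50\right) = 0 \left(-50\right) = 0$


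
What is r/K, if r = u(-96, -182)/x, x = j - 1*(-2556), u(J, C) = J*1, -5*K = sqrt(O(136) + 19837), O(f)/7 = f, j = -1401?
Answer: 32*sqrt(20789)/1600753 ≈ 0.0028823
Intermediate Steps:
O(f) = 7*f
K = -sqrt(20789)/5 (K = -sqrt(7*136 + 19837)/5 = -sqrt(952 + 19837)/5 = -sqrt(20789)/5 ≈ -28.837)
u(J, C) = J
x = 1155 (x = -1401 - 1*(-2556) = -1401 + 2556 = 1155)
r = -32/385 (r = -96/1155 = -96*1/1155 = -32/385 ≈ -0.083117)
r/K = -32*(-5*sqrt(20789)/20789)/385 = -(-32)*sqrt(20789)/1600753 = 32*sqrt(20789)/1600753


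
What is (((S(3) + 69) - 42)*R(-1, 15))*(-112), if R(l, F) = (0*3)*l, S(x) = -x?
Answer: 0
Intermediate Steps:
R(l, F) = 0 (R(l, F) = 0*l = 0)
(((S(3) + 69) - 42)*R(-1, 15))*(-112) = (((-1*3 + 69) - 42)*0)*(-112) = (((-3 + 69) - 42)*0)*(-112) = ((66 - 42)*0)*(-112) = (24*0)*(-112) = 0*(-112) = 0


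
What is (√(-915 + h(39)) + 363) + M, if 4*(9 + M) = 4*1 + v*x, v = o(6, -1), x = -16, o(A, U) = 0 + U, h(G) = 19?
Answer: 359 + 8*I*√14 ≈ 359.0 + 29.933*I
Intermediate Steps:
o(A, U) = U
v = -1
M = -4 (M = -9 + (4*1 - 1*(-16))/4 = -9 + (4 + 16)/4 = -9 + (¼)*20 = -9 + 5 = -4)
(√(-915 + h(39)) + 363) + M = (√(-915 + 19) + 363) - 4 = (√(-896) + 363) - 4 = (8*I*√14 + 363) - 4 = (363 + 8*I*√14) - 4 = 359 + 8*I*√14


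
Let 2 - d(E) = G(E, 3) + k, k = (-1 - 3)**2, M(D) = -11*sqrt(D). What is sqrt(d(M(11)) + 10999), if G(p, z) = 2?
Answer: sqrt(10983) ≈ 104.80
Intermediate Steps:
k = 16 (k = (-4)**2 = 16)
d(E) = -16 (d(E) = 2 - (2 + 16) = 2 - 1*18 = 2 - 18 = -16)
sqrt(d(M(11)) + 10999) = sqrt(-16 + 10999) = sqrt(10983)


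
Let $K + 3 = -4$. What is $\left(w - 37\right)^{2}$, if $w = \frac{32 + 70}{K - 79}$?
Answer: $\frac{2696164}{1849} \approx 1458.2$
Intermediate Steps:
$K = -7$ ($K = -3 - 4 = -7$)
$w = - \frac{51}{43}$ ($w = \frac{32 + 70}{-7 - 79} = \frac{102}{-86} = 102 \left(- \frac{1}{86}\right) = - \frac{51}{43} \approx -1.186$)
$\left(w - 37\right)^{2} = \left(- \frac{51}{43} - 37\right)^{2} = \left(- \frac{1642}{43}\right)^{2} = \frac{2696164}{1849}$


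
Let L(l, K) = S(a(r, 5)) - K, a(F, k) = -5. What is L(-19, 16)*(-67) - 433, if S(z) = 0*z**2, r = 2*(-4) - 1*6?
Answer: 639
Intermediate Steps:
r = -14 (r = -8 - 6 = -14)
S(z) = 0
L(l, K) = -K (L(l, K) = 0 - K = -K)
L(-19, 16)*(-67) - 433 = -1*16*(-67) - 433 = -16*(-67) - 433 = 1072 - 433 = 639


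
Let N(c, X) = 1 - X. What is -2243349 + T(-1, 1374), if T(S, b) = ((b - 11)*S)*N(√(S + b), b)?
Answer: -371950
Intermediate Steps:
T(S, b) = S*(1 - b)*(-11 + b) (T(S, b) = ((b - 11)*S)*(1 - b) = ((-11 + b)*S)*(1 - b) = (S*(-11 + b))*(1 - b) = S*(1 - b)*(-11 + b))
-2243349 + T(-1, 1374) = -2243349 - 1*(-1)*(-1 + 1374)*(-11 + 1374) = -2243349 - 1*(-1)*1373*1363 = -2243349 + 1871399 = -371950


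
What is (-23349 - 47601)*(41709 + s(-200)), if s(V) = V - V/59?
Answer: -173772939450/59 ≈ -2.9453e+9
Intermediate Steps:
s(V) = 58*V/59 (s(V) = V - V/59 = 58*V/59)
(-23349 - 47601)*(41709 + s(-200)) = (-23349 - 47601)*(41709 + (58/59)*(-200)) = -70950*(41709 - 11600/59) = -70950*2449231/59 = -173772939450/59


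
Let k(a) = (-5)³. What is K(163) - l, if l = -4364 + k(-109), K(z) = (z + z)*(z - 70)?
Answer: 34807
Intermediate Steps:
k(a) = -125
K(z) = 2*z*(-70 + z) (K(z) = (2*z)*(-70 + z) = 2*z*(-70 + z))
l = -4489 (l = -4364 - 125 = -4489)
K(163) - l = 2*163*(-70 + 163) - 1*(-4489) = 2*163*93 + 4489 = 30318 + 4489 = 34807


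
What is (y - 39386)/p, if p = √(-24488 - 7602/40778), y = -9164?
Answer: 48550*I*√10180016327237/499289633 ≈ 310.25*I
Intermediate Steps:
p = I*√10180016327237/20389 (p = √(-24488 - 7602*1/40778) = √(-24488 - 3801/20389) = √(-499289633/20389) = I*√10180016327237/20389 ≈ 156.49*I)
(y - 39386)/p = (-9164 - 39386)/((I*√10180016327237/20389)) = -(-48550)*I*√10180016327237/499289633 = 48550*I*√10180016327237/499289633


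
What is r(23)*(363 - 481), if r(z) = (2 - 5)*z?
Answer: 8142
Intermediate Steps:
r(z) = -3*z
r(23)*(363 - 481) = (-3*23)*(363 - 481) = -69*(-118) = 8142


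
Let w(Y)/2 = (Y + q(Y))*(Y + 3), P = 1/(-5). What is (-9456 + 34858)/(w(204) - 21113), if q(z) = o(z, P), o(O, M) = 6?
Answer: 25402/65827 ≈ 0.38589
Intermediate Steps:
P = -⅕ ≈ -0.20000
q(z) = 6
w(Y) = 2*(3 + Y)*(6 + Y) (w(Y) = 2*((Y + 6)*(Y + 3)) = 2*((6 + Y)*(3 + Y)) = 2*((3 + Y)*(6 + Y)) = 2*(3 + Y)*(6 + Y))
(-9456 + 34858)/(w(204) - 21113) = (-9456 + 34858)/((36 + 2*204² + 18*204) - 21113) = 25402/((36 + 2*41616 + 3672) - 21113) = 25402/((36 + 83232 + 3672) - 21113) = 25402/(86940 - 21113) = 25402/65827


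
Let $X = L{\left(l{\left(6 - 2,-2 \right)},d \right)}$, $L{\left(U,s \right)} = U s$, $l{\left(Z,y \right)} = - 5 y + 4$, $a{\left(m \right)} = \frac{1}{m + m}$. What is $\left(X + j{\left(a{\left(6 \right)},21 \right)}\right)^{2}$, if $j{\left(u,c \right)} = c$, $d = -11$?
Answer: $17689$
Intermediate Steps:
$a{\left(m \right)} = \frac{1}{2 m}$
$l{\left(Z,y \right)} = 4 - 5 y$
$X = -154$ ($X = \left(4 - -10\right) \left(-11\right) = \left(4 + 10\right) \left(-11\right) = 14 \left(-11\right) = -154$)
$\left(X + j{\left(a{\left(6 \right)},21 \right)}\right)^{2} = \left(-154 + 21\right)^{2} = \left(-133\right)^{2} = 17689$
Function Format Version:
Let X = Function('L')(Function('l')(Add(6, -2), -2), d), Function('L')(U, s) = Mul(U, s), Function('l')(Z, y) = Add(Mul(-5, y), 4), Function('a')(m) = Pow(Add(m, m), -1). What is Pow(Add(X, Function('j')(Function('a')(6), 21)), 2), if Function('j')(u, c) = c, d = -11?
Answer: 17689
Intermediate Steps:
Function('a')(m) = Mul(Rational(1, 2), Pow(m, -1)) (Function('a')(m) = Pow(Mul(2, m), -1) = Mul(Rational(1, 2), Pow(m, -1)))
Function('l')(Z, y) = Add(4, Mul(-5, y))
X = -154 (X = Mul(Add(4, Mul(-5, -2)), -11) = Mul(Add(4, 10), -11) = Mul(14, -11) = -154)
Pow(Add(X, Function('j')(Function('a')(6), 21)), 2) = Pow(Add(-154, 21), 2) = Pow(-133, 2) = 17689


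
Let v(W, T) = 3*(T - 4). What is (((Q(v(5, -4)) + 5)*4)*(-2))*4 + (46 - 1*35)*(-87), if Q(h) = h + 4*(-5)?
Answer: 291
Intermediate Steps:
v(W, T) = -12 + 3*T (v(W, T) = 3*(-4 + T) = -12 + 3*T)
Q(h) = -20 + h (Q(h) = h - 20 = -20 + h)
(((Q(v(5, -4)) + 5)*4)*(-2))*4 + (46 - 1*35)*(-87) = ((((-20 + (-12 + 3*(-4))) + 5)*4)*(-2))*4 + (46 - 1*35)*(-87) = ((((-20 + (-12 - 12)) + 5)*4)*(-2))*4 + (46 - 35)*(-87) = ((((-20 - 24) + 5)*4)*(-2))*4 + 11*(-87) = (((-44 + 5)*4)*(-2))*4 - 957 = (-39*4*(-2))*4 - 957 = -156*(-2)*4 - 957 = 312*4 - 957 = 1248 - 957 = 291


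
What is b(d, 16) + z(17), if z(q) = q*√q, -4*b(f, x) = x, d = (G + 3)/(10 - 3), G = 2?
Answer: -4 + 17*√17 ≈ 66.093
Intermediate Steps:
d = 5/7 (d = (2 + 3)/(10 - 3) = 5/7 ≈ 0.71429)
b(f, x) = -x/4
z(q) = q^(3/2)
b(d, 16) + z(17) = -¼*16 + 17^(3/2) = -4 + 17*√17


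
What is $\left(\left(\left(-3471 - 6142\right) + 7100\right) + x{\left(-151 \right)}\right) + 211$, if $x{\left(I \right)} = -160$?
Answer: $-2462$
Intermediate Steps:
$\left(\left(\left(-3471 - 6142\right) + 7100\right) + x{\left(-151 \right)}\right) + 211 = \left(\left(\left(-3471 - 6142\right) + 7100\right) - 160\right) + 211 = \left(\left(-9613 + 7100\right) - 160\right) + 211 = \left(-2513 - 160\right) + 211 = -2673 + 211 = -2462$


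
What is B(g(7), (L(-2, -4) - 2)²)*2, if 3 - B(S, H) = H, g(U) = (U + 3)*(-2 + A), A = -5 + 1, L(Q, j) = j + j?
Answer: -194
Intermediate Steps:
L(Q, j) = 2*j
A = -4
g(U) = -18 - 6*U (g(U) = (U + 3)*(-2 - 4) = (3 + U)*(-6) = -18 - 6*U)
B(S, H) = 3 - H
B(g(7), (L(-2, -4) - 2)²)*2 = (3 - (2*(-4) - 2)²)*2 = (3 - (-8 - 2)²)*2 = (3 - 1*(-10)²)*2 = (3 - 1*100)*2 = (3 - 100)*2 = -97*2 = -194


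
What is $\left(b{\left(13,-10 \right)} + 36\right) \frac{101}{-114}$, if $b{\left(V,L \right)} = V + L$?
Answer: $- \frac{1313}{38} \approx -34.553$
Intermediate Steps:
$b{\left(V,L \right)} = L + V$
$\left(b{\left(13,-10 \right)} + 36\right) \frac{101}{-114} = \left(\left(-10 + 13\right) + 36\right) \frac{101}{-114} = \left(3 + 36\right) 101 \left(- \frac{1}{114}\right) = 39 \left(- \frac{101}{114}\right) = - \frac{1313}{38}$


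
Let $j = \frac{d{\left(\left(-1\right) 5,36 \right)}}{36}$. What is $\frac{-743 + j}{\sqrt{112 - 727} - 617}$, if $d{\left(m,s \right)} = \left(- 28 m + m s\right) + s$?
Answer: $\frac{46892}{38997} + \frac{76 i \sqrt{615}}{38997} \approx 1.2025 + 0.04833 i$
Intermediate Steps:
$d{\left(m,s \right)} = s - 28 m + m s$
$j = - \frac{1}{9}$ ($j = \frac{36 - 28 \left(\left(-1\right) 5\right) + \left(-1\right) 5 \cdot 36}{36} = \left(36 - -140 - 180\right) \frac{1}{36} = \left(36 + 140 - 180\right) \frac{1}{36} = \left(-4\right) \frac{1}{36} = - \frac{1}{9} \approx -0.11111$)
$\frac{-743 + j}{\sqrt{112 - 727} - 617} = \frac{-743 - \frac{1}{9}}{\sqrt{112 - 727} - 617} = \frac{1}{\sqrt{-615} - 617} \left(- \frac{6688}{9}\right) = \frac{1}{i \sqrt{615} - 617} \left(- \frac{6688}{9}\right) = \frac{1}{-617 + i \sqrt{615}} \left(- \frac{6688}{9}\right) = - \frac{6688}{9 \left(-617 + i \sqrt{615}\right)}$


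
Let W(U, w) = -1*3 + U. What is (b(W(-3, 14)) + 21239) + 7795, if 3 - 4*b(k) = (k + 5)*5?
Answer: 29036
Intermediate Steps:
W(U, w) = -3 + U
b(k) = -11/2 - 5*k/4 (b(k) = ¾ - (k + 5)*5/4 = ¾ - (5 + k)*5/4 = ¾ - (25 + 5*k)/4 = ¾ + (-25/4 - 5*k/4) = -11/2 - 5*k/4)
(b(W(-3, 14)) + 21239) + 7795 = ((-11/2 - 5*(-3 - 3)/4) + 21239) + 7795 = ((-11/2 - 5/4*(-6)) + 21239) + 7795 = ((-11/2 + 15/2) + 21239) + 7795 = (2 + 21239) + 7795 = 21241 + 7795 = 29036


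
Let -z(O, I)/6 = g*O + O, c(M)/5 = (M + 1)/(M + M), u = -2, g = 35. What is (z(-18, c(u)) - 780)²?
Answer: 9659664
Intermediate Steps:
c(M) = 5*(1 + M)/(2*M) (c(M) = 5*((M + 1)/(M + M)) = 5*((1 + M)/((2*M))) = 5*((1 + M)*(1/(2*M))) = 5*((1 + M)/(2*M)) = 5*(1 + M)/(2*M))
z(O, I) = -216*O (z(O, I) = -6*(35*O + O) = -216*O)
(z(-18, c(u)) - 780)² = (-216*(-18) - 780)² = (3888 - 780)² = 3108² = 9659664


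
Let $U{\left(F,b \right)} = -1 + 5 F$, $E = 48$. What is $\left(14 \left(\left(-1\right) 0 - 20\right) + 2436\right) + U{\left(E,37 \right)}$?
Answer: $2395$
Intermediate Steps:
$\left(14 \left(\left(-1\right) 0 - 20\right) + 2436\right) + U{\left(E,37 \right)} = \left(14 \left(\left(-1\right) 0 - 20\right) + 2436\right) + \left(-1 + 5 \cdot 48\right) = \left(14 \left(0 - 20\right) + 2436\right) + \left(-1 + 240\right) = \left(14 \left(0 - 20\right) + 2436\right) + 239 = \left(14 \left(-20\right) + 2436\right) + 239 = \left(-280 + 2436\right) + 239 = 2156 + 239 = 2395$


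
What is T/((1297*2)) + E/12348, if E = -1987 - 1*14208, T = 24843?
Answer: 132375767/16015356 ≈ 8.2655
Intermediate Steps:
E = -16195 (E = -1987 - 14208 = -16195)
T/((1297*2)) + E/12348 = 24843/((1297*2)) - 16195/12348 = 24843/2594 - 16195*1/12348 = 24843*(1/2594) - 16195/12348 = 24843/2594 - 16195/12348 = 132375767/16015356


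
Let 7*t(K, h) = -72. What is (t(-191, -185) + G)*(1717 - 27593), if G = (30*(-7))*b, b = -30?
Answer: -1139268528/7 ≈ -1.6275e+8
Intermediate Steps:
t(K, h) = -72/7 (t(K, h) = (⅐)*(-72) = -72/7)
G = 6300 (G = (30*(-7))*(-30) = -210*(-30) = 6300)
(t(-191, -185) + G)*(1717 - 27593) = (-72/7 + 6300)*(1717 - 27593) = (44028/7)*(-25876) = -1139268528/7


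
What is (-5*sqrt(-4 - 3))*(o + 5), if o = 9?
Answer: -70*I*sqrt(7) ≈ -185.2*I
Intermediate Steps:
(-5*sqrt(-4 - 3))*(o + 5) = (-5*sqrt(-4 - 3))*(9 + 5) = -5*I*sqrt(7)*14 = -70*I*sqrt(7)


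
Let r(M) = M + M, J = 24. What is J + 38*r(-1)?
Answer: -52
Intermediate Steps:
r(M) = 2*M
J + 38*r(-1) = 24 + 38*(2*(-1)) = 24 + 38*(-2) = 24 - 76 = -52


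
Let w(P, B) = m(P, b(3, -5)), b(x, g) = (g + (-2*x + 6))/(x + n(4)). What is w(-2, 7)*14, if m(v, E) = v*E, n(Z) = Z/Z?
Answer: 35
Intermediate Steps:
n(Z) = 1
b(x, g) = (6 + g - 2*x)/(1 + x) (b(x, g) = (g + (-2*x + 6))/(x + 1) = (g + (6 - 2*x))/(1 + x) = (6 + g - 2*x)/(1 + x))
m(v, E) = E*v
w(P, B) = -5*P/4 (w(P, B) = ((6 - 5 - 2*3)/(1 + 3))*P = ((6 - 5 - 6)/4)*P = ((1/4)*(-5))*P = -5*P/4)
w(-2, 7)*14 = -5/4*(-2)*14 = (5/2)*14 = 35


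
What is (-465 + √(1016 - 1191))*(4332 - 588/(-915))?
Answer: -122895408/61 + 1321456*I*√7/61 ≈ -2.0147e+6 + 57316.0*I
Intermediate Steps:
(-465 + √(1016 - 1191))*(4332 - 588/(-915)) = (-465 + √(-175))*(4332 - 588*(-1/915)) = (-465 + 5*I*√7)*(4332 + 196/305) = (-465 + 5*I*√7)*(1321456/305) = -122895408/61 + 1321456*I*√7/61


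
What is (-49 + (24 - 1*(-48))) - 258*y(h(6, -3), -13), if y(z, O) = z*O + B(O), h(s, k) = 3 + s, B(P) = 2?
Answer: 29693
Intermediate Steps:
y(z, O) = 2 + O*z (y(z, O) = z*O + 2 = O*z + 2 = 2 + O*z)
(-49 + (24 - 1*(-48))) - 258*y(h(6, -3), -13) = (-49 + (24 - 1*(-48))) - 258*(2 - 13*(3 + 6)) = (-49 + (24 + 48)) - 258*(2 - 13*9) = (-49 + 72) - 258*(2 - 117) = 23 - 258*(-115) = 23 + 29670 = 29693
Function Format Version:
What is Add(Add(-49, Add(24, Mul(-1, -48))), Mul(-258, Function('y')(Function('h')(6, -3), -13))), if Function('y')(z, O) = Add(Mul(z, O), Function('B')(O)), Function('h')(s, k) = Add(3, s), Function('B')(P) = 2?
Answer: 29693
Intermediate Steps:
Function('y')(z, O) = Add(2, Mul(O, z)) (Function('y')(z, O) = Add(Mul(z, O), 2) = Add(Mul(O, z), 2) = Add(2, Mul(O, z)))
Add(Add(-49, Add(24, Mul(-1, -48))), Mul(-258, Function('y')(Function('h')(6, -3), -13))) = Add(Add(-49, Add(24, Mul(-1, -48))), Mul(-258, Add(2, Mul(-13, Add(3, 6))))) = Add(Add(-49, Add(24, 48)), Mul(-258, Add(2, Mul(-13, 9)))) = Add(Add(-49, 72), Mul(-258, Add(2, -117))) = Add(23, Mul(-258, -115)) = Add(23, 29670) = 29693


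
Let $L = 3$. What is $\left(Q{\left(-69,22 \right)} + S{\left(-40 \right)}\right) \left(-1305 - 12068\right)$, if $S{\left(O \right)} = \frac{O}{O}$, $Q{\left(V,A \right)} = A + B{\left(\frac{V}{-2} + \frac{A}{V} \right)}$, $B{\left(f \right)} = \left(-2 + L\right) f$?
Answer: $- \frac{105526343}{138} \approx -7.6468 \cdot 10^{5}$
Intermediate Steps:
$B{\left(f \right)} = f$ ($B{\left(f \right)} = \left(-2 + 3\right) f = 1 f = f$)
$Q{\left(V,A \right)} = A - \frac{V}{2} + \frac{A}{V}$ ($Q{\left(V,A \right)} = A + \left(\frac{V}{-2} + \frac{A}{V}\right) = A + \left(V \left(- \frac{1}{2}\right) + \frac{A}{V}\right) = A + \left(- \frac{V}{2} + \frac{A}{V}\right) = A - \frac{V}{2} + \frac{A}{V}$)
$S{\left(O \right)} = 1$
$\left(Q{\left(-69,22 \right)} + S{\left(-40 \right)}\right) \left(-1305 - 12068\right) = \left(\left(22 - - \frac{69}{2} + \frac{22}{-69}\right) + 1\right) \left(-1305 - 12068\right) = \left(\left(22 + \frac{69}{2} + 22 \left(- \frac{1}{69}\right)\right) + 1\right) \left(-13373\right) = \left(\left(22 + \frac{69}{2} - \frac{22}{69}\right) + 1\right) \left(-13373\right) = \left(\frac{7753}{138} + 1\right) \left(-13373\right) = \frac{7891}{138} \left(-13373\right) = - \frac{105526343}{138}$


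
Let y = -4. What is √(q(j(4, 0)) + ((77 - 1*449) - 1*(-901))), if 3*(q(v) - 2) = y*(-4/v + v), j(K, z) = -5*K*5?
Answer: √16607/5 ≈ 25.774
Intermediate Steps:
j(K, z) = -25*K
q(v) = 2 - 4*v/3 + 16/(3*v) (q(v) = 2 + (-4*(-4/v + v))/3 = 2 + (-4*(v - 4/v))/3 = 2 + (-4*v + 16/v)/3 = 2 + (-4*v/3 + 16/(3*v)) = 2 - 4*v/3 + 16/(3*v))
√(q(j(4, 0)) + ((77 - 1*449) - 1*(-901))) = √((2 - (-100)*4/3 + 16/(3*((-25*4)))) + ((77 - 1*449) - 1*(-901))) = √((2 - 4/3*(-100) + (16/3)/(-100)) + ((77 - 449) + 901)) = √((2 + 400/3 + (16/3)*(-1/100)) + (-372 + 901)) = √((2 + 400/3 - 4/75) + 529) = √(3382/25 + 529) = √(16607/25) = √16607/5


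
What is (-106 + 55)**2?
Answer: 2601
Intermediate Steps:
(-106 + 55)**2 = (-51)**2 = 2601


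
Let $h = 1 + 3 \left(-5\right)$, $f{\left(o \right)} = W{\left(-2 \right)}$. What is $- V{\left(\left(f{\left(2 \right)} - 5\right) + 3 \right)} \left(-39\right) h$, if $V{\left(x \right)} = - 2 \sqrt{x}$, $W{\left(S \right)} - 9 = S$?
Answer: $1092 \sqrt{5} \approx 2441.8$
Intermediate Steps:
$W{\left(S \right)} = 9 + S$
$f{\left(o \right)} = 7$ ($f{\left(o \right)} = 9 - 2 = 7$)
$h = -14$ ($h = 1 - 15 = -14$)
$- V{\left(\left(f{\left(2 \right)} - 5\right) + 3 \right)} \left(-39\right) h = - - 2 \sqrt{\left(7 - 5\right) + 3} \left(-39\right) \left(-14\right) = - - 2 \sqrt{2 + 3} \left(-39\right) \left(-14\right) = - - 2 \sqrt{5} \left(-39\right) \left(-14\right) = - 78 \sqrt{5} \left(-14\right) = - \left(-1092\right) \sqrt{5} = 1092 \sqrt{5}$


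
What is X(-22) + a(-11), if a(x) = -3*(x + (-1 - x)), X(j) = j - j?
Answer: 3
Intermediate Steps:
X(j) = 0
a(x) = 3 (a(x) = -3*(-1) = 3)
X(-22) + a(-11) = 0 + 3 = 3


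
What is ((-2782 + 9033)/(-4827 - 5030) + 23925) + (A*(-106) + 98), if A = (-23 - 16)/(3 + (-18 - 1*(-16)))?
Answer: 277537298/9857 ≈ 28156.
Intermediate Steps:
A = -39 (A = -39/(3 + (-18 + 16)) = -39/(3 - 2) = -39/1 = -39*1 = -39)
((-2782 + 9033)/(-4827 - 5030) + 23925) + (A*(-106) + 98) = ((-2782 + 9033)/(-4827 - 5030) + 23925) + (-39*(-106) + 98) = (6251/(-9857) + 23925) + (4134 + 98) = (6251*(-1/9857) + 23925) + 4232 = (-6251/9857 + 23925) + 4232 = 235822474/9857 + 4232 = 277537298/9857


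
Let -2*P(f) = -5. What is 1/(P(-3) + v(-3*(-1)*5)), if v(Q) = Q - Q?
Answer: ⅖ ≈ 0.40000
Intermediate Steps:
P(f) = 5/2 (P(f) = -½*(-5) = 5/2)
v(Q) = 0
1/(P(-3) + v(-3*(-1)*5)) = 1/(5/2 + 0) = 1/(5/2) = ⅖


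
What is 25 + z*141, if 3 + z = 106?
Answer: 14548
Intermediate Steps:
z = 103 (z = -3 + 106 = 103)
25 + z*141 = 25 + 103*141 = 25 + 14523 = 14548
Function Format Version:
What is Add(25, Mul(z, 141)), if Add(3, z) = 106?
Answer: 14548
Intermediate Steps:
z = 103 (z = Add(-3, 106) = 103)
Add(25, Mul(z, 141)) = Add(25, Mul(103, 141)) = Add(25, 14523) = 14548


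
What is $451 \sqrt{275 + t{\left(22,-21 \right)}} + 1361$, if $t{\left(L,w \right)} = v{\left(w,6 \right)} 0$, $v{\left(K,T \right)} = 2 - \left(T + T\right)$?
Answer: $1361 + 2255 \sqrt{11} \approx 8840.0$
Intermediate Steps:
$v{\left(K,T \right)} = 2 - 2 T$
$t{\left(L,w \right)} = 0$ ($t{\left(L,w \right)} = \left(2 - 12\right) 0 = \left(-10\right) 0 = 0$)
$451 \sqrt{275 + t{\left(22,-21 \right)}} + 1361 = 451 \sqrt{275 + 0} + 1361 = 451 \sqrt{275} + 1361 = 451 \cdot 5 \sqrt{11} + 1361 = 2255 \sqrt{11} + 1361 = 1361 + 2255 \sqrt{11}$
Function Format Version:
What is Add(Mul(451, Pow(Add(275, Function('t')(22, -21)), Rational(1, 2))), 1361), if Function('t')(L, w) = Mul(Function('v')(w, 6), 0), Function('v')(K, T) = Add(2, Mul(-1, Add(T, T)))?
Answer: Add(1361, Mul(2255, Pow(11, Rational(1, 2)))) ≈ 8840.0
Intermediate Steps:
Function('v')(K, T) = Add(2, Mul(-2, T)) (Function('v')(K, T) = Add(2, Mul(-1, Mul(2, T))) = Add(2, Mul(-2, T)))
Function('t')(L, w) = 0 (Function('t')(L, w) = Mul(Add(2, Mul(-2, 6)), 0) = Mul(Add(2, -12), 0) = Mul(-10, 0) = 0)
Add(Mul(451, Pow(Add(275, Function('t')(22, -21)), Rational(1, 2))), 1361) = Add(Mul(451, Pow(Add(275, 0), Rational(1, 2))), 1361) = Add(Mul(451, Pow(275, Rational(1, 2))), 1361) = Add(Mul(451, Mul(5, Pow(11, Rational(1, 2)))), 1361) = Add(Mul(2255, Pow(11, Rational(1, 2))), 1361) = Add(1361, Mul(2255, Pow(11, Rational(1, 2))))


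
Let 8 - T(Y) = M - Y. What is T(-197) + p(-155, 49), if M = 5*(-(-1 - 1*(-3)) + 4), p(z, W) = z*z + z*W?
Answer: 16231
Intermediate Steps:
p(z, W) = z**2 + W*z
M = 10 (M = 5*(-(-1 + 3) + 4) = 5*(-1*2 + 4) = 5*(-2 + 4) = 5*2 = 10)
T(Y) = -2 + Y (T(Y) = 8 - (10 - Y) = 8 + (-10 + Y) = -2 + Y)
T(-197) + p(-155, 49) = (-2 - 197) - 155*(49 - 155) = -199 - 155*(-106) = -199 + 16430 = 16231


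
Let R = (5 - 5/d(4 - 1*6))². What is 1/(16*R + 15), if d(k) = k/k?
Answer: 1/15 ≈ 0.066667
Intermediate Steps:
d(k) = 1
R = 0 (R = (5 - 5/1)² = (5 - 5*1)² = (5 - 5)² = 0² = 0)
1/(16*R + 15) = 1/(16*0 + 15) = 1/(0 + 15) = 1/15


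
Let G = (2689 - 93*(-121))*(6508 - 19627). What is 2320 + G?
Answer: -182902778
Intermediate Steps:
G = -182905098 (G = (2689 + 11253)*(-13119) = 13942*(-13119) = -182905098)
2320 + G = 2320 - 182905098 = -182902778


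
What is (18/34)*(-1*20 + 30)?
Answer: 90/17 ≈ 5.2941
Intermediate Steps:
(18/34)*(-1*20 + 30) = (18*(1/34))*(-20 + 30) = (9/17)*10 = 90/17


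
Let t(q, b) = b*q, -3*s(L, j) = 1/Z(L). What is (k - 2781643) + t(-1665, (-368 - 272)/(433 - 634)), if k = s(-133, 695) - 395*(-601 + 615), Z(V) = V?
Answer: -74651220542/26733 ≈ -2.7925e+6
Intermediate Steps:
s(L, j) = -1/(3*L)
k = -2206469/399 (k = -⅓/(-133) - 395*(-601 + 615) = -⅓*(-1/133) - 395*14 = 1/399 - 5530 = -2206469/399 ≈ -5530.0)
(k - 2781643) + t(-1665, (-368 - 272)/(433 - 634)) = (-2206469/399 - 2781643) + ((-368 - 272)/(433 - 634))*(-1665) = -1112082026/399 - 640/(-201)*(-1665) = -1112082026/399 - 640*(-1/201)*(-1665) = -1112082026/399 + (640/201)*(-1665) = -1112082026/399 - 355200/67 = -74651220542/26733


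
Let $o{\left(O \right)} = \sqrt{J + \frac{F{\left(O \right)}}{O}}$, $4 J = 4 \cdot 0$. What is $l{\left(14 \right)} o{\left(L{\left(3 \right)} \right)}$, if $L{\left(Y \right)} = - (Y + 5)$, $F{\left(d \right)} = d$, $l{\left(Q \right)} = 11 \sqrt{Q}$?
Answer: $11 \sqrt{14} \approx 41.158$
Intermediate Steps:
$J = 0$ ($J = \frac{4 \cdot 0}{4} = \frac{1}{4} \cdot 0 = 0$)
$L{\left(Y \right)} = -5 - Y$ ($L{\left(Y \right)} = - (5 + Y) = -5 - Y$)
$o{\left(O \right)} = 1$ ($o{\left(O \right)} = \sqrt{0 + \frac{O}{O}} = \sqrt{0 + 1} = \sqrt{1} = 1$)
$l{\left(14 \right)} o{\left(L{\left(3 \right)} \right)} = 11 \sqrt{14} \cdot 1 = 11 \sqrt{14}$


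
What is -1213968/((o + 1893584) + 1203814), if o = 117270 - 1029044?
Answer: -21678/39029 ≈ -0.55543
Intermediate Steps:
o = -911774
-1213968/((o + 1893584) + 1203814) = -1213968/((-911774 + 1893584) + 1203814) = -1213968/(981810 + 1203814) = -1213968/2185624 = -1213968*1/2185624 = -21678/39029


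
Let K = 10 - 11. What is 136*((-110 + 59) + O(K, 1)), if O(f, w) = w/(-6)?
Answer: -20876/3 ≈ -6958.7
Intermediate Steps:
K = -1
O(f, w) = -w/6 (O(f, w) = w*(-⅙) = -w/6)
136*((-110 + 59) + O(K, 1)) = 136*((-110 + 59) - ⅙*1) = 136*(-51 - ⅙) = 136*(-307/6) = -20876/3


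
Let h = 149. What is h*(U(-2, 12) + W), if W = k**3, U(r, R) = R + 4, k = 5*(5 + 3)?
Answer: 9538384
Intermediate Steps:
k = 40 (k = 5*8 = 40)
U(r, R) = 4 + R
W = 64000 (W = 40**3 = 64000)
h*(U(-2, 12) + W) = 149*((4 + 12) + 64000) = 149*(16 + 64000) = 149*64016 = 9538384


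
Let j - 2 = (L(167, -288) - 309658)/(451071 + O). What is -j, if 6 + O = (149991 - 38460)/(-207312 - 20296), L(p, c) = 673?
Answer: -45001441366/34221963663 ≈ -1.3150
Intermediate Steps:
O = -1477179/227608 (O = -6 + (149991 - 38460)/(-207312 - 20296) = -6 + 111531/(-227608) = -6 + 111531*(-1/227608) = -6 - 111531/227608 = -1477179/227608 ≈ -6.4900)
j = 45001441366/34221963663 (j = 2 + (673 - 309658)/(451071 - 1477179/227608) = 2 - 308985/102665890989/227608 = 2 - 308985*227608/102665890989 = 2 - 23442485960/34221963663 = 45001441366/34221963663 ≈ 1.3150)
-j = -1*45001441366/34221963663 = -45001441366/34221963663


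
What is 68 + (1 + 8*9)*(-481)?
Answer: -35045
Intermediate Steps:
68 + (1 + 8*9)*(-481) = 68 + (1 + 72)*(-481) = 68 + 73*(-481) = 68 - 35113 = -35045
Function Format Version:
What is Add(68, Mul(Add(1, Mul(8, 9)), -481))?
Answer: -35045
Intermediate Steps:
Add(68, Mul(Add(1, Mul(8, 9)), -481)) = Add(68, Mul(Add(1, 72), -481)) = Add(68, Mul(73, -481)) = Add(68, -35113) = -35045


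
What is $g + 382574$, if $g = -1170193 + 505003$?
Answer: $-282616$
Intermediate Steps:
$g = -665190$
$g + 382574 = -665190 + 382574 = -282616$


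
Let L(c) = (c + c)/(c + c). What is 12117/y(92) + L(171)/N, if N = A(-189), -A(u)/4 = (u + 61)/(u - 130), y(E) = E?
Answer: 1543639/11776 ≈ 131.08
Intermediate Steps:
L(c) = 1 (L(c) = (2*c)/((2*c)) = (2*c)*(1/(2*c)) = 1)
A(u) = -4*(61 + u)/(-130 + u) (A(u) = -4*(u + 61)/(u - 130) = -4*(61 + u)/(-130 + u))
N = -512/319 (N = 4*(-61 - 1*(-189))/(-130 - 189) = 4*(-61 + 189)/(-319) = 4*(-1/319)*128 = -512/319 ≈ -1.6050)
12117/y(92) + L(171)/N = 12117/92 + 1/(-512/319) = 12117*(1/92) + 1*(-319/512) = 12117/92 - 319/512 = 1543639/11776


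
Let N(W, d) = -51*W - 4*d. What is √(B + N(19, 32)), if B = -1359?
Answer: 2*I*√614 ≈ 49.558*I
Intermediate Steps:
√(B + N(19, 32)) = √(-1359 + (-51*19 - 4*32)) = √(-1359 + (-969 - 128)) = √(-1359 - 1097) = √(-2456) = 2*I*√614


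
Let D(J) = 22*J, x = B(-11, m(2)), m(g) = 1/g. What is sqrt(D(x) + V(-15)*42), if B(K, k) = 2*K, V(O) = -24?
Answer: 2*I*sqrt(373) ≈ 38.626*I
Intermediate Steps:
x = -22 (x = 2*(-11) = -22)
sqrt(D(x) + V(-15)*42) = sqrt(22*(-22) - 24*42) = sqrt(-484 - 1008) = sqrt(-1492) = 2*I*sqrt(373)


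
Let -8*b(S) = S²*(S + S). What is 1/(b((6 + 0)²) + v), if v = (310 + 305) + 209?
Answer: -1/10840 ≈ -9.2251e-5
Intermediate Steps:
b(S) = -S³/4 (b(S) = -S²*(S + S)/8 = -S²*2*S/8 = -S³/4)
v = 824 (v = 615 + 209 = 824)
1/(b((6 + 0)²) + v) = 1/(-(6 + 0)⁶/4 + 824) = 1/(-(6²)³/4 + 824) = 1/(-¼*36³ + 824) = 1/(-¼*46656 + 824) = 1/(-11664 + 824) = 1/(-10840) = -1/10840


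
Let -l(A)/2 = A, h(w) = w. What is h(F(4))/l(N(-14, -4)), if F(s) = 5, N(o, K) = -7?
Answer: 5/14 ≈ 0.35714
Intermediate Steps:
l(A) = -2*A
h(F(4))/l(N(-14, -4)) = 5/((-2*(-7))) = 5/14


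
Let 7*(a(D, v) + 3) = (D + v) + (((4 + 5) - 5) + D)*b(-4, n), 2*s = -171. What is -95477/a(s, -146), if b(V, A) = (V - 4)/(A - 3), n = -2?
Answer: 954770/547 ≈ 1745.5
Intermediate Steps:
s = -171/2 (s = (1/2)*(-171) = -171/2 ≈ -85.500)
b(V, A) = (-4 + V)/(-3 + A)
a(D, v) = -73/35 + v/7 + 13*D/35 (a(D, v) = -3 + ((D + v) + (((4 + 5) - 5) + D)*((-4 - 4)/(-3 - 2)))/7 = -3 + ((D + v) + ((9 - 5) + D)*(-8/(-5)))/7 = -3 + ((D + v) + (4 + D)*(-1/5*(-8)))/7 = -3 + ((D + v) + (4 + D)*(8/5))/7 = -3 + ((D + v) + (32/5 + 8*D/5))/7 = -3 + (32/5 + v + 13*D/5)/7 = -3 + (32/35 + v/7 + 13*D/35) = -73/35 + v/7 + 13*D/35)
-95477/a(s, -146) = -95477/(-73/35 + (1/7)*(-146) + (13/35)*(-171/2)) = -95477/(-73/35 - 146/7 - 2223/70) = -95477/(-547/10) = -95477*(-10/547) = 954770/547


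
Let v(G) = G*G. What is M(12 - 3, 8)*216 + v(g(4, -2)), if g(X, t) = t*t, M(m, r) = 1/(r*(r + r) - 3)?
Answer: 2216/125 ≈ 17.728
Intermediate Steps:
M(m, r) = 1/(-3 + 2*r**2) (M(m, r) = 1/(r*(2*r) - 3) = 1/(2*r**2 - 3) = 1/(-3 + 2*r**2))
g(X, t) = t**2
v(G) = G**2
M(12 - 3, 8)*216 + v(g(4, -2)) = 216/(-3 + 2*8**2) + ((-2)**2)**2 = 216/(-3 + 2*64) + 4**2 = 216/(-3 + 128) + 16 = 216/125 + 16 = 2216/125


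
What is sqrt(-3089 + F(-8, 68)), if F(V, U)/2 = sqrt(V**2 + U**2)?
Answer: sqrt(-3089 + 8*sqrt(293)) ≈ 54.333*I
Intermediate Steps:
F(V, U) = 2*sqrt(U**2 + V**2) (F(V, U) = 2*sqrt(V**2 + U**2) = 2*sqrt(U**2 + V**2))
sqrt(-3089 + F(-8, 68)) = sqrt(-3089 + 2*sqrt(68**2 + (-8)**2)) = sqrt(-3089 + 2*sqrt(4624 + 64)) = sqrt(-3089 + 2*sqrt(4688)) = sqrt(-3089 + 2*(4*sqrt(293))) = sqrt(-3089 + 8*sqrt(293))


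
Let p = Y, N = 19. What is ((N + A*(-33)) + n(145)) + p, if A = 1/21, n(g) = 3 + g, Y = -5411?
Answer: -36719/7 ≈ -5245.6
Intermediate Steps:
p = -5411
A = 1/21 ≈ 0.047619
((N + A*(-33)) + n(145)) + p = ((19 + (1/21)*(-33)) + (3 + 145)) - 5411 = ((19 - 11/7) + 148) - 5411 = (122/7 + 148) - 5411 = 1158/7 - 5411 = -36719/7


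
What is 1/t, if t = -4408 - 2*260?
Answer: -1/4928 ≈ -0.00020292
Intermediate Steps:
t = -4928 (t = -4408 - 520 = -4928)
1/t = 1/(-4928) = -1/4928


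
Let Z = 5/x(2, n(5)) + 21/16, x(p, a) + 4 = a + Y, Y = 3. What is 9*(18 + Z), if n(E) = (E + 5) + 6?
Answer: 2829/16 ≈ 176.81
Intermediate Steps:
n(E) = 11 + E (n(E) = (5 + E) + 6 = 11 + E)
x(p, a) = -1 + a (x(p, a) = -4 + (a + 3) = -4 + (3 + a) = -1 + a)
Z = 79/48 (Z = 5/(-1 + (11 + 5)) + 21/16 = 5/(-1 + 16) + 21*(1/16) = 5/15 + 21/16 = 5*(1/15) + 21/16 = ⅓ + 21/16 = 79/48 ≈ 1.6458)
9*(18 + Z) = 9*(18 + 79/48) = 9*(943/48) = 2829/16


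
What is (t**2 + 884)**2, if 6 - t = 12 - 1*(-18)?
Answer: 2131600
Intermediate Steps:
t = -24 (t = 6 - (12 - 1*(-18)) = 6 - (12 + 18) = 6 - 1*30 = 6 - 30 = -24)
(t**2 + 884)**2 = ((-24)**2 + 884)**2 = (576 + 884)**2 = 1460**2 = 2131600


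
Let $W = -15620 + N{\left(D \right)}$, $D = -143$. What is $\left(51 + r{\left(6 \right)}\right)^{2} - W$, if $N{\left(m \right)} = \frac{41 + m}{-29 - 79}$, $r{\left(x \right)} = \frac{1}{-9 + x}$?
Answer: $\frac{109117}{6} \approx 18186.0$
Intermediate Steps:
$N{\left(m \right)} = - \frac{41}{108} - \frac{m}{108}$ ($N{\left(m \right)} = \frac{41 + m}{-108} = \left(41 + m\right) \left(- \frac{1}{108}\right) = - \frac{41}{108} - \frac{m}{108}$)
$W = - \frac{281143}{18}$ ($W = -15620 - - \frac{17}{18} = -15620 + \left(- \frac{41}{108} + \frac{143}{108}\right) = -15620 + \frac{17}{18} = - \frac{281143}{18} \approx -15619.0$)
$\left(51 + r{\left(6 \right)}\right)^{2} - W = \left(51 + \frac{1}{-9 + 6}\right)^{2} - - \frac{281143}{18} = \left(51 + \frac{1}{-3}\right)^{2} + \frac{281143}{18} = \left(51 - \frac{1}{3}\right)^{2} + \frac{281143}{18} = \left(\frac{152}{3}\right)^{2} + \frac{281143}{18} = \frac{23104}{9} + \frac{281143}{18} = \frac{109117}{6}$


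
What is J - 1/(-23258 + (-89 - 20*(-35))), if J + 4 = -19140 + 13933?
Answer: -118013516/22647 ≈ -5211.0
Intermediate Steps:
J = -5211 (J = -4 + (-19140 + 13933) = -4 - 5207 = -5211)
J - 1/(-23258 + (-89 - 20*(-35))) = -5211 - 1/(-23258 + (-89 - 20*(-35))) = -5211 - 1/(-23258 + (-89 + 700)) = -5211 - 1/(-23258 + 611) = -5211 - 1/(-22647) = -5211 - 1*(-1/22647) = -5211 + 1/22647 = -118013516/22647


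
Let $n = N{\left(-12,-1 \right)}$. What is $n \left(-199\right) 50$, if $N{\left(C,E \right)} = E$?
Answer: $9950$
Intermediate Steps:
$n = -1$
$n \left(-199\right) 50 = \left(-1\right) \left(-199\right) 50 = 199 \cdot 50 = 9950$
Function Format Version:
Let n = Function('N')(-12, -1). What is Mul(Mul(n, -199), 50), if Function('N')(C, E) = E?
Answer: 9950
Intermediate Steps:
n = -1
Mul(Mul(n, -199), 50) = Mul(Mul(-1, -199), 50) = Mul(199, 50) = 9950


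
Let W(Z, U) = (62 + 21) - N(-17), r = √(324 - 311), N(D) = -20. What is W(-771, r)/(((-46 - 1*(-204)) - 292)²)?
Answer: 103/17956 ≈ 0.0057362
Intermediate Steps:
r = √13 ≈ 3.6056
W(Z, U) = 103 (W(Z, U) = (62 + 21) - 1*(-20) = 83 + 20 = 103)
W(-771, r)/(((-46 - 1*(-204)) - 292)²) = 103/(((-46 - 1*(-204)) - 292)²) = 103/(((-46 + 204) - 292)²) = 103/((158 - 292)²) = 103/((-134)²) = 103/17956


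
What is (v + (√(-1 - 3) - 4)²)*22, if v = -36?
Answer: -528 - 352*I ≈ -528.0 - 352.0*I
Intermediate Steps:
(v + (√(-1 - 3) - 4)²)*22 = (-36 + (√(-1 - 3) - 4)²)*22 = (-36 + (√(-4) - 4)²)*22 = (-36 + (2*I - 4)²)*22 = (-36 + (-4 + 2*I)²)*22 = -792 + 22*(-4 + 2*I)²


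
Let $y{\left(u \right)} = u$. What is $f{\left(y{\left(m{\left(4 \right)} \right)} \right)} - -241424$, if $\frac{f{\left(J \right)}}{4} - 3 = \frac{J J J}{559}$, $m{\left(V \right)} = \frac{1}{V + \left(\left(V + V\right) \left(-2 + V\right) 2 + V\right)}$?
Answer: $\frac{2159403584001}{8944000} \approx 2.4144 \cdot 10^{5}$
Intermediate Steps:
$m{\left(V \right)} = \frac{1}{2 V + 4 V \left(-2 + V\right)}$ ($m{\left(V \right)} = \frac{1}{V + \left(2 V \left(-2 + V\right) 2 + V\right)} = \frac{1}{V + \left(4 V \left(-2 + V\right) + V\right)} = \frac{1}{V + \left(V + 4 V \left(-2 + V\right)\right)} = \frac{1}{2 V + 4 V \left(-2 + V\right)}$)
$f{\left(J \right)} = 12 + \frac{4 J^{3}}{559}$ ($f{\left(J \right)} = 12 + 4 \frac{J J J}{559} = 12 + 4 J^{2} J \frac{1}{559} = 12 + 4 J^{3} \cdot \frac{1}{559} = 12 + 4 \frac{J^{3}}{559} = 12 + \frac{4 J^{3}}{559}$)
$f{\left(y{\left(m{\left(4 \right)} \right)} \right)} - -241424 = \left(12 + \frac{4 \left(\frac{1}{2 \cdot 4 \left(-3 + 2 \cdot 4\right)}\right)^{3}}{559}\right) - -241424 = \left(12 + \frac{4 \left(\frac{1}{2} \cdot \frac{1}{4} \frac{1}{-3 + 8}\right)^{3}}{559}\right) + 241424 = \left(12 + \frac{4 \left(\frac{1}{2} \cdot \frac{1}{4} \cdot \frac{1}{5}\right)^{3}}{559}\right) + 241424 = \left(12 + \frac{4}{559 \cdot 64000}\right) + 241424 = \left(12 + \frac{4}{559} \cdot \frac{1}{64000}\right) + 241424 = \left(12 + \frac{1}{8944000}\right) + 241424 = \frac{107328001}{8944000} + 241424 = \frac{2159403584001}{8944000}$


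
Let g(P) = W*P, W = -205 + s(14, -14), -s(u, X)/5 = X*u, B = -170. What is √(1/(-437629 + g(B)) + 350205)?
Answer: √113533815425137026/569379 ≈ 591.78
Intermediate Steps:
s(u, X) = -5*X*u
W = 775 (W = -205 - 5*(-14)*14 = -205 + 980 = 775)
g(P) = 775*P
√(1/(-437629 + g(B)) + 350205) = √(1/(-437629 + 775*(-170)) + 350205) = √(1/(-437629 - 131750) + 350205) = √(1/(-569379) + 350205) = √(-1/569379 + 350205) = √(199399372694/569379) = √113533815425137026/569379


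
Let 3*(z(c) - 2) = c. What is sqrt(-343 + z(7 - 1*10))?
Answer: 3*I*sqrt(38) ≈ 18.493*I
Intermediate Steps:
z(c) = 2 + c/3
sqrt(-343 + z(7 - 1*10)) = sqrt(-343 + (2 + (7 - 1*10)/3)) = sqrt(-343 + (2 + (7 - 10)/3)) = sqrt(-343 + (2 + (1/3)*(-3))) = sqrt(-343 + (2 - 1)) = sqrt(-343 + 1) = sqrt(-342) = 3*I*sqrt(38)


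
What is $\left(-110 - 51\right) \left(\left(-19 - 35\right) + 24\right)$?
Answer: $4830$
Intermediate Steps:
$\left(-110 - 51\right) \left(\left(-19 - 35\right) + 24\right) = - 161 \left(-54 + 24\right) = \left(-161\right) \left(-30\right) = 4830$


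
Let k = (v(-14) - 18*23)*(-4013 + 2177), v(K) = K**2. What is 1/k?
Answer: 1/400248 ≈ 2.4985e-6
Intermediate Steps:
k = 400248 (k = ((-14)**2 - 18*23)*(-4013 + 2177) = (196 - 414)*(-1836) = -218*(-1836) = 400248)
1/k = 1/400248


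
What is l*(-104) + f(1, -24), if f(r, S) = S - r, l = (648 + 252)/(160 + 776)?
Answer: -125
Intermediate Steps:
l = 25/26 (l = 900/936 = 900*(1/936) = 25/26 ≈ 0.96154)
l*(-104) + f(1, -24) = (25/26)*(-104) + (-24 - 1*1) = -100 + (-24 - 1) = -100 - 25 = -125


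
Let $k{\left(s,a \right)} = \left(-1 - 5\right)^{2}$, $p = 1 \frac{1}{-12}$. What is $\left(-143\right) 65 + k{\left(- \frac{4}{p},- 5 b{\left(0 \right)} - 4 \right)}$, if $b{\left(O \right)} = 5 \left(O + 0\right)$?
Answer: $-9259$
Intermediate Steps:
$b{\left(O \right)} = 5 O$
$p = - \frac{1}{12}$ ($p = 1 \left(- \frac{1}{12}\right) = - \frac{1}{12} \approx -0.083333$)
$k{\left(s,a \right)} = 36$ ($k{\left(s,a \right)} = \left(-6\right)^{2} = 36$)
$\left(-143\right) 65 + k{\left(- \frac{4}{p},- 5 b{\left(0 \right)} - 4 \right)} = \left(-143\right) 65 + 36 = -9295 + 36 = -9259$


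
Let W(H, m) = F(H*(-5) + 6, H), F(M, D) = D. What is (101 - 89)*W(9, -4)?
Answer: 108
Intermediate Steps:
W(H, m) = H
(101 - 89)*W(9, -4) = (101 - 89)*9 = 12*9 = 108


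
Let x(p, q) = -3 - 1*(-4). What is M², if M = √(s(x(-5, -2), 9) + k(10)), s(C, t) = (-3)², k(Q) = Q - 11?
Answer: 8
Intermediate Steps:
k(Q) = -11 + Q
x(p, q) = 1 (x(p, q) = -3 + 4 = 1)
s(C, t) = 9
M = 2*√2 (M = √(9 + (-11 + 10)) = √(9 - 1) = √8 = 2*√2 ≈ 2.8284)
M² = (2*√2)² = 8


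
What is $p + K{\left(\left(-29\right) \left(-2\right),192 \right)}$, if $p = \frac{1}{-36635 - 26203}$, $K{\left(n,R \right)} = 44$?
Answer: $\frac{2764871}{62838} \approx 44.0$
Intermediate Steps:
$p = - \frac{1}{62838}$ ($p = \frac{1}{-62838} = - \frac{1}{62838} \approx -1.5914 \cdot 10^{-5}$)
$p + K{\left(\left(-29\right) \left(-2\right),192 \right)} = - \frac{1}{62838} + 44 = \frac{2764871}{62838}$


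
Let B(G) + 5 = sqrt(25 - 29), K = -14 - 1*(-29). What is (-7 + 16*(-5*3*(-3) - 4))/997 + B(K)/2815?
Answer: 364390/561311 + 2*I/2815 ≈ 0.64918 + 0.00071048*I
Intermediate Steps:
K = 15 (K = -14 + 29 = 15)
B(G) = -5 + 2*I (B(G) = -5 + sqrt(25 - 29) = -5 + sqrt(-4) = -5 + 2*I)
(-7 + 16*(-5*3*(-3) - 4))/997 + B(K)/2815 = (-7 + 16*(-5*3*(-3) - 4))/997 + (-5 + 2*I)/2815 = (-7 + 16*(-15*(-3) - 4))*(1/997) + (-5 + 2*I)*(1/2815) = (-7 + 16*(45 - 4))*(1/997) + (-1/563 + 2*I/2815) = (-7 + 16*41)*(1/997) + (-1/563 + 2*I/2815) = (-7 + 656)*(1/997) + (-1/563 + 2*I/2815) = 649*(1/997) + (-1/563 + 2*I/2815) = 649/997 + (-1/563 + 2*I/2815) = 364390/561311 + 2*I/2815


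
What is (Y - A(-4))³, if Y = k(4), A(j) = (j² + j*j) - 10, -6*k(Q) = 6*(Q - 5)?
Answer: -9261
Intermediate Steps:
k(Q) = 5 - Q (k(Q) = -(Q - 5) = -(-5 + Q) = -(-30 + 6*Q)/6 = 5 - Q)
A(j) = -10 + 2*j² (A(j) = (j² + j²) - 10 = 2*j² - 10 = -10 + 2*j²)
Y = 1 (Y = 5 - 1*4 = 5 - 4 = 1)
(Y - A(-4))³ = (1 - (-10 + 2*(-4)²))³ = (1 - (-10 + 2*16))³ = (1 - (-10 + 32))³ = (1 - 1*22)³ = (1 - 22)³ = (-21)³ = -9261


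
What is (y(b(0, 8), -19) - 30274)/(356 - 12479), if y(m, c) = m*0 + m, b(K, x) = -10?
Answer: 30284/12123 ≈ 2.4981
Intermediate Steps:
y(m, c) = m (y(m, c) = 0 + m = m)
(y(b(0, 8), -19) - 30274)/(356 - 12479) = (-10 - 30274)/(356 - 12479) = -30284/(-12123) = -30284*(-1/12123) = 30284/12123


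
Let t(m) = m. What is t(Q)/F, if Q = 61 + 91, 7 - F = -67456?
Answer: 152/67463 ≈ 0.0022531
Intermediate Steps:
F = 67463 (F = 7 - 1*(-67456) = 7 + 67456 = 67463)
Q = 152
t(Q)/F = 152/67463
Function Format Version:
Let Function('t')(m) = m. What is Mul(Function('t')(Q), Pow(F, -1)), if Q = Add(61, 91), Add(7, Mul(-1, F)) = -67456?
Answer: Rational(152, 67463) ≈ 0.0022531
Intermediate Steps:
F = 67463 (F = Add(7, Mul(-1, -67456)) = Add(7, 67456) = 67463)
Q = 152
Mul(Function('t')(Q), Pow(F, -1)) = Mul(152, Pow(67463, -1)) = Mul(152, Rational(1, 67463)) = Rational(152, 67463)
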